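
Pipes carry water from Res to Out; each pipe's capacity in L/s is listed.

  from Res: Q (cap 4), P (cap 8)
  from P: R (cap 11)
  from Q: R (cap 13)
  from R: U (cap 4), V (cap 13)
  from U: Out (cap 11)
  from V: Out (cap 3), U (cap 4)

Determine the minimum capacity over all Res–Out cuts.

11

Augment Res→P→R→U→Out: bottleneck 4, flow now 4.
Augment Res→P→R→V→Out: bottleneck 3, flow now 7.
Augment Res→P→R→V→U→Out: bottleneck 1, flow now 8.
Augment Res→Q→R→V→U→Out: bottleneck 3, flow now 11.
No augmenting path remains; maximum flow = 11.
By max-flow min-cut, the minimum cut capacity equals the max flow.
In the residual graph, reachable from Res: {Res, P, Q, R, V}.
Min-cut edges: R→U (4), V→U (4), V→Out (3); capacity 4 + 4 + 3 = 11.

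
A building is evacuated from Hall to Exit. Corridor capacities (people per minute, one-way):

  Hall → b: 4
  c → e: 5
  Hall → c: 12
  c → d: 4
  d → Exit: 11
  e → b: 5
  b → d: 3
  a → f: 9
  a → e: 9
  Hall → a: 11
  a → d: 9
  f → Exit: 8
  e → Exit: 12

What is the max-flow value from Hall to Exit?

Augment Hall→a→d→Exit: bottleneck 9, flow now 9.
Augment Hall→a→e→Exit: bottleneck 2, flow now 11.
Augment Hall→b→d→Exit: bottleneck 2, flow now 13.
Augment Hall→c→e→Exit: bottleneck 5, flow now 18.
Augment Hall→b→d→a→e→Exit: bottleneck 1, flow now 19. (uses reverse residual edge)
Augment Hall→c→d→a→e→Exit: bottleneck 4, flow now 23. (uses reverse residual edge)
No augmenting path remains; maximum flow = 23.
In the residual graph, reachable from Hall: {Hall, b, c}.
Min-cut edges: Hall→a (11), b→d (3), c→d (4), c→e (5); capacity 11 + 3 + 4 + 5 = 23.
This cut is saturated, so no flow can exceed 23.

23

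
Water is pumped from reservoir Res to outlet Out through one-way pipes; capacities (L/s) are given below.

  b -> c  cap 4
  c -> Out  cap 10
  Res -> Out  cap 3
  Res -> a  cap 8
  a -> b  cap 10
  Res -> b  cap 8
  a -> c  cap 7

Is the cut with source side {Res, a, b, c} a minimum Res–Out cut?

Yes — it is a minimum cut (capacity 13).

Given cut capacity: 3 + 10 = 13.
Augment Res→Out: bottleneck 3, flow now 3.
Augment Res→a→c→Out: bottleneck 7, flow now 10.
Augment Res→b→c→Out: bottleneck 3, flow now 13.
No augmenting path remains; maximum flow = 13.
Cut capacity 13 equals the max flow, so it is a minimum cut.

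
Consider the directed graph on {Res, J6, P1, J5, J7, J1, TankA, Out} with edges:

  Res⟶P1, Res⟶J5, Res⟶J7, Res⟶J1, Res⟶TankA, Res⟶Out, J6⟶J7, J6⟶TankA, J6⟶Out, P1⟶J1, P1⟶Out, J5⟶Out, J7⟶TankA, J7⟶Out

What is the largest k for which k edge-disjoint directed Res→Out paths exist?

4

Assign every edge capacity 1; by Menger, the answer equals the max flow.
Path Res→Out (+1); total 1.
Path Res→P1→Out (+1); total 2.
Path Res→J5→Out (+1); total 3.
Path Res→J7→Out (+1); total 4.
No residual Res→Out path; max flow = 4.
Certifying cut of size 4: {Res→J5, Res→J7, Res→Out, Res→P1}.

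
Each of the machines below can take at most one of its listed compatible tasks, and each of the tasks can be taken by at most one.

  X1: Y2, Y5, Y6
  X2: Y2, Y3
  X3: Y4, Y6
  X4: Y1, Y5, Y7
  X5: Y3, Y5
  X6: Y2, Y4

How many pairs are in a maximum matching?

Unit-capacity flow: source→left, listed edges, right→sink; max matching = max flow.
Augmenting path X1→Y2 (+1); matched 1.
Augmenting path X2→Y3 (+1); matched 2.
Augmenting path X3→Y4 (+1); matched 3.
Augmenting path X4→Y1 (+1); matched 4.
Augmenting path X5→Y5 (+1); matched 5.
Augmenting path X6→Y2→X1→Y6 (+1); matched 6.
No augmenting path remains; maximum matching = 6.
König certificate: {X1, X2, X3, X4, X5, X6} is a vertex cover of size 6 (every listed pair touches it), so no matching can be larger.

6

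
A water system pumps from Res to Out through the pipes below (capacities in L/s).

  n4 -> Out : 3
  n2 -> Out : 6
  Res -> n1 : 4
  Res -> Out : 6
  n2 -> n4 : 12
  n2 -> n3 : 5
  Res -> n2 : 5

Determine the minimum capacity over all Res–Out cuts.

11

Augment Res→Out: bottleneck 6, flow now 6.
Augment Res→n2→Out: bottleneck 5, flow now 11.
No augmenting path remains; maximum flow = 11.
By max-flow min-cut, the minimum cut capacity equals the max flow.
In the residual graph, reachable from Res: {Res, n1}.
Min-cut edges: Res→n2 (5), Res→Out (6); capacity 5 + 6 = 11.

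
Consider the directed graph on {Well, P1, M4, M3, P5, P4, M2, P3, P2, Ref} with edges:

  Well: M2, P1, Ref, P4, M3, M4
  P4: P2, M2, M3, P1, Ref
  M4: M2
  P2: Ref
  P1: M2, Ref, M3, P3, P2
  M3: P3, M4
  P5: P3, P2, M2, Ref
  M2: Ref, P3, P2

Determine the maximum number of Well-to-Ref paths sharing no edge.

5

Assign every edge capacity 1; by Menger, the answer equals the max flow.
Path Well→Ref (+1); total 1.
Path Well→P1→Ref (+1); total 2.
Path Well→P4→Ref (+1); total 3.
Path Well→M2→Ref (+1); total 4.
Path Well→M4→M2→P2→Ref (+1); total 5.
No residual Well→Ref path; max flow = 5.
Certifying cut of size 5: {M4→M2, Well→M2, Well→P1, Well→P4, Well→Ref}.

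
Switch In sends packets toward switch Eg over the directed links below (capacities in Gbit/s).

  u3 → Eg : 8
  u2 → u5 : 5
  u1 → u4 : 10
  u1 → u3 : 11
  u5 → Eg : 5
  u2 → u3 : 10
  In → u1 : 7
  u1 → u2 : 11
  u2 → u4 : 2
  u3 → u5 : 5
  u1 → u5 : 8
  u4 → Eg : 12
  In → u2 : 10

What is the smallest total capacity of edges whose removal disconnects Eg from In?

17

Augment In→u1→u3→Eg: bottleneck 7, flow now 7.
Augment In→u2→u3→Eg: bottleneck 1, flow now 8.
Augment In→u2→u4→Eg: bottleneck 2, flow now 10.
Augment In→u2→u5→Eg: bottleneck 5, flow now 15.
Augment In→u2→u3→u1→u4→Eg: bottleneck 2, flow now 17. (uses reverse residual edge)
No augmenting path remains; maximum flow = 17.
By max-flow min-cut, the minimum cut capacity equals the max flow.
In the residual graph, reachable from In: {In}.
Min-cut edges: In→u1 (7), In→u2 (10); capacity 7 + 10 = 17.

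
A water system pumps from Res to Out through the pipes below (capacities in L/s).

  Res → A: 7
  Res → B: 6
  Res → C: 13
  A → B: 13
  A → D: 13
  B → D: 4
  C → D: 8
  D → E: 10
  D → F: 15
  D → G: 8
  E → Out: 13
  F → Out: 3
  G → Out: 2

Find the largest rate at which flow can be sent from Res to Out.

15

Augment Res→A→D→E→Out: bottleneck 7, flow now 7.
Augment Res→B→D→E→Out: bottleneck 3, flow now 10.
Augment Res→B→D→F→Out: bottleneck 1, flow now 11.
Augment Res→C→D→F→Out: bottleneck 2, flow now 13.
Augment Res→C→D→G→Out: bottleneck 2, flow now 15.
No augmenting path remains; maximum flow = 15.
In the residual graph, reachable from Res: {Res, A, B, C, D, F, G}.
Min-cut edges: D→E (10), F→Out (3), G→Out (2); capacity 10 + 3 + 2 = 15.
This cut is saturated, so no flow can exceed 15.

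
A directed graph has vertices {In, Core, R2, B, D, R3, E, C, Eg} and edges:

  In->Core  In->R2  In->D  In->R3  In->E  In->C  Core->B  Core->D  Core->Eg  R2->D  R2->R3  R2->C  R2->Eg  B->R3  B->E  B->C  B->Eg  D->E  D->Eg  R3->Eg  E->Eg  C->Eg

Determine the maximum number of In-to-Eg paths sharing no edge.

Assign every edge capacity 1; by Menger, the answer equals the max flow.
Path In→Core→Eg (+1); total 1.
Path In→R2→Eg (+1); total 2.
Path In→D→Eg (+1); total 3.
Path In→R3→Eg (+1); total 4.
Path In→E→Eg (+1); total 5.
Path In→C→Eg (+1); total 6.
No residual In→Eg path; max flow = 6.
Certifying cut of size 6: {In→C, In→Core, In→D, In→E, In→R2, In→R3}.

6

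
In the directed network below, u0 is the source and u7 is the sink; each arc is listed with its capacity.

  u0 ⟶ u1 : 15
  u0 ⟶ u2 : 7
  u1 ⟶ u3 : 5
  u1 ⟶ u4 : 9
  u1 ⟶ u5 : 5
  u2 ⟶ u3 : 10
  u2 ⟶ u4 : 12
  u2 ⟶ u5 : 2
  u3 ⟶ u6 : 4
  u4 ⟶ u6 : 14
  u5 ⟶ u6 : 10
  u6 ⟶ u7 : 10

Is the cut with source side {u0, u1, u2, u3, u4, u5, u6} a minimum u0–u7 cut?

Given cut capacity: 10 = 10.
Augment u0→u1→u3→u6→u7: bottleneck 4, flow now 4.
Augment u0→u1→u4→u6→u7: bottleneck 6, flow now 10.
No augmenting path remains; maximum flow = 10.
Cut capacity 10 equals the max flow, so it is a minimum cut.

Yes — it is a minimum cut (capacity 10).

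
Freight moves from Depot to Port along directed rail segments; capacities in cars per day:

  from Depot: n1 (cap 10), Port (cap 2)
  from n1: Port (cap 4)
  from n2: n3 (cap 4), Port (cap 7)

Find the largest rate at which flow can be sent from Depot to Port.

6

Augment Depot→Port: bottleneck 2, flow now 2.
Augment Depot→n1→Port: bottleneck 4, flow now 6.
No augmenting path remains; maximum flow = 6.
In the residual graph, reachable from Depot: {Depot, n1}.
Min-cut edges: Depot→Port (2), n1→Port (4); capacity 2 + 4 = 6.
This cut is saturated, so no flow can exceed 6.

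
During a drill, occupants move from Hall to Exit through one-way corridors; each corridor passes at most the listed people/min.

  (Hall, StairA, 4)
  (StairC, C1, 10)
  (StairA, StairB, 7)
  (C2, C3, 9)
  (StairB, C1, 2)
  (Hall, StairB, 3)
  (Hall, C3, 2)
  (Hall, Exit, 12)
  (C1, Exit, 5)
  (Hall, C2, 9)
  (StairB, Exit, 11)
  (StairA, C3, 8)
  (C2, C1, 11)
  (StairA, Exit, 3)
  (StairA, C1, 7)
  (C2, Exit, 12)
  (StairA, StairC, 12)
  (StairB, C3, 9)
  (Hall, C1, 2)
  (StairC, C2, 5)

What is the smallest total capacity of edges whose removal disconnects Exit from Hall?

30

Augment Hall→Exit: bottleneck 12, flow now 12.
Augment Hall→StairA→Exit: bottleneck 3, flow now 15.
Augment Hall→StairB→Exit: bottleneck 3, flow now 18.
Augment Hall→C2→Exit: bottleneck 9, flow now 27.
Augment Hall→C1→Exit: bottleneck 2, flow now 29.
Augment Hall→StairA→StairB→Exit: bottleneck 1, flow now 30.
No augmenting path remains; maximum flow = 30.
By max-flow min-cut, the minimum cut capacity equals the max flow.
In the residual graph, reachable from Hall: {Hall, C3}.
Min-cut edges: Hall→StairA (4), Hall→StairB (3), Hall→C2 (9), Hall→C1 (2), Hall→Exit (12); capacity 4 + 3 + 9 + 2 + 12 = 30.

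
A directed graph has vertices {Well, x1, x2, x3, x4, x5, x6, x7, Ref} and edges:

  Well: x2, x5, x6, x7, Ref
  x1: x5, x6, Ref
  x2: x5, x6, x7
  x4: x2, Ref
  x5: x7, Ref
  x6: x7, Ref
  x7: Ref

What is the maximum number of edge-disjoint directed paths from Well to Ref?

4

Assign every edge capacity 1; by Menger, the answer equals the max flow.
Path Well→Ref (+1); total 1.
Path Well→x5→Ref (+1); total 2.
Path Well→x6→Ref (+1); total 3.
Path Well→x7→Ref (+1); total 4.
No residual Well→Ref path; max flow = 4.
Certifying cut of size 4: {Well→Ref, x5→Ref, x6→Ref, x7→Ref}.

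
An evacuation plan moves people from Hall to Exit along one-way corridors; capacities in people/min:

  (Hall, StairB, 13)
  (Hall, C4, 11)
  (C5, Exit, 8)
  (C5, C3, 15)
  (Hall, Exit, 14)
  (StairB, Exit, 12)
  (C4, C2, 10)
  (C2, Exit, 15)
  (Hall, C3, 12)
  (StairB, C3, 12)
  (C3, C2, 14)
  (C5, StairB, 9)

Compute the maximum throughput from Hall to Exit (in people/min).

Augment Hall→Exit: bottleneck 14, flow now 14.
Augment Hall→StairB→Exit: bottleneck 12, flow now 26.
Augment Hall→C3→C2→Exit: bottleneck 12, flow now 38.
Augment Hall→C4→C2→Exit: bottleneck 3, flow now 41.
No augmenting path remains; maximum flow = 41.
In the residual graph, reachable from Hall: {Hall, StairB, C3, C4, C2}.
Min-cut edges: Hall→Exit (14), StairB→Exit (12), C2→Exit (15); capacity 14 + 12 + 15 = 41.
This cut is saturated, so no flow can exceed 41.

41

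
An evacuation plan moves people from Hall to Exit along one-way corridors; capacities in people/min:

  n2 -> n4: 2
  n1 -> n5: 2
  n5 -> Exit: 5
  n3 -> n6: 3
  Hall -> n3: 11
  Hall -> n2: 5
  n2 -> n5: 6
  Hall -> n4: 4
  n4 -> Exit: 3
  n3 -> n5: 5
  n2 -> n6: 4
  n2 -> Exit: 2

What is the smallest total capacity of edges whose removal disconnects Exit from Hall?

Augment Hall→n2→Exit: bottleneck 2, flow now 2.
Augment Hall→n4→Exit: bottleneck 3, flow now 5.
Augment Hall→n2→n5→Exit: bottleneck 3, flow now 8.
Augment Hall→n3→n5→Exit: bottleneck 2, flow now 10.
No augmenting path remains; maximum flow = 10.
By max-flow min-cut, the minimum cut capacity equals the max flow.
In the residual graph, reachable from Hall: {Hall, n2, n3, n4, n5, n6}.
Min-cut edges: n2→Exit (2), n4→Exit (3), n5→Exit (5); capacity 2 + 3 + 5 = 10.

10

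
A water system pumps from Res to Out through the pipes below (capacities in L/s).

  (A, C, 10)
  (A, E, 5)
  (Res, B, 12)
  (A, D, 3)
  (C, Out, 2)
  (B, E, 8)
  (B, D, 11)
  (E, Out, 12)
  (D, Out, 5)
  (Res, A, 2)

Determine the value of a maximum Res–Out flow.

14

Augment Res→A→C→Out: bottleneck 2, flow now 2.
Augment Res→B→D→Out: bottleneck 5, flow now 7.
Augment Res→B→E→Out: bottleneck 7, flow now 14.
No augmenting path remains; maximum flow = 14.
In the residual graph, reachable from Res: {Res}.
Min-cut edges: Res→A (2), Res→B (12); capacity 2 + 12 = 14.
This cut is saturated, so no flow can exceed 14.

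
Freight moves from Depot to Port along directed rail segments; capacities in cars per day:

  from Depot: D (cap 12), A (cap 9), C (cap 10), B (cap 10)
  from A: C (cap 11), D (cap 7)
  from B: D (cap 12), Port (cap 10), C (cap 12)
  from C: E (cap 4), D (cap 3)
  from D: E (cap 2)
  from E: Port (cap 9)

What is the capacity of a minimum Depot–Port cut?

16

Augment Depot→B→Port: bottleneck 10, flow now 10.
Augment Depot→C→E→Port: bottleneck 4, flow now 14.
Augment Depot→D→E→Port: bottleneck 2, flow now 16.
No augmenting path remains; maximum flow = 16.
By max-flow min-cut, the minimum cut capacity equals the max flow.
In the residual graph, reachable from Depot: {Depot, A, C, D}.
Min-cut edges: Depot→B (10), C→E (4), D→E (2); capacity 10 + 4 + 2 = 16.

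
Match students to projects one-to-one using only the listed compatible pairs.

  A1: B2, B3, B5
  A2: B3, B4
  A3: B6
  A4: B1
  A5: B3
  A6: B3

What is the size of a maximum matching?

5

Unit-capacity flow: source→left, listed edges, right→sink; max matching = max flow.
Augmenting path A1→B2 (+1); matched 1.
Augmenting path A2→B3 (+1); matched 2.
Augmenting path A3→B6 (+1); matched 3.
Augmenting path A4→B1 (+1); matched 4.
Augmenting path A5→B3→A2→B4 (+1); matched 5.
No augmenting path remains; maximum matching = 5.
König certificate: {A1, A2, A3, A4, B3} is a vertex cover of size 5 (every listed pair touches it), so no matching can be larger.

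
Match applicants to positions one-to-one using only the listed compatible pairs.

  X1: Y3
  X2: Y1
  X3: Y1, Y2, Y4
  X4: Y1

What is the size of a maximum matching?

3

Unit-capacity flow: source→left, listed edges, right→sink; max matching = max flow.
Augmenting path X1→Y3 (+1); matched 1.
Augmenting path X2→Y1 (+1); matched 2.
Augmenting path X3→Y2 (+1); matched 3.
No augmenting path remains; maximum matching = 3.
König certificate: {X1, X3, Y1} is a vertex cover of size 3 (every listed pair touches it), so no matching can be larger.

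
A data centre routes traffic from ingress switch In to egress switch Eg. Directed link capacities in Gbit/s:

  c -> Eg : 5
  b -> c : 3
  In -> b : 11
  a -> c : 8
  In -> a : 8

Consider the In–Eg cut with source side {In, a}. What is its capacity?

Edges leaving {In, a}: In→b (11), a→c (8).
Cut capacity = 11 + 8 = 19.

19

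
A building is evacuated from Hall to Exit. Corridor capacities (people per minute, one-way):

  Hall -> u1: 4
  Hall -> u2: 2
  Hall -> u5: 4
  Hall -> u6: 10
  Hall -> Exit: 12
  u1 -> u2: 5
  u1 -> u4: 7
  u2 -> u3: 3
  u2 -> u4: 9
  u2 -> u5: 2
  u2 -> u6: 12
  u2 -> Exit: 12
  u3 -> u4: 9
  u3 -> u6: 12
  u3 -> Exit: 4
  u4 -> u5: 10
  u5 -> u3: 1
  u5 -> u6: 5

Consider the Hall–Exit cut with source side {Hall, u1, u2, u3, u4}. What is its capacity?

78

Edges leaving {Hall, u1, u2, u3, u4}: Hall→u5 (4), Hall→u6 (10), Hall→Exit (12), u2→u5 (2), u2→u6 (12), u2→Exit (12), u3→u6 (12), u3→Exit (4), u4→u5 (10).
Cut capacity = 4 + 10 + 12 + 2 + 12 + 12 + 12 + 4 + 10 = 78.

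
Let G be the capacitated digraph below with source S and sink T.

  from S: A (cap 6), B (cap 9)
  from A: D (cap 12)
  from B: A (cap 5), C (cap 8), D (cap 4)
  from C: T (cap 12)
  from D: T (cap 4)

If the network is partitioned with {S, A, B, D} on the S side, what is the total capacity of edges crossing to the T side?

12

Edges leaving {S, A, B, D}: B→C (8), D→T (4).
Cut capacity = 8 + 4 = 12.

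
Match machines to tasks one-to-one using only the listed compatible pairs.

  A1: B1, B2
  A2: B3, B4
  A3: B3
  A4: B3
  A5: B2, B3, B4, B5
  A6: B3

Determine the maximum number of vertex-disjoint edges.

4

Unit-capacity flow: source→left, listed edges, right→sink; max matching = max flow.
Augmenting path A1→B1 (+1); matched 1.
Augmenting path A2→B3 (+1); matched 2.
Augmenting path A5→B2 (+1); matched 3.
Augmenting path A3→B3→A2→B4 (+1); matched 4.
No augmenting path remains; maximum matching = 4.
König certificate: {A1, A2, A5, B3} is a vertex cover of size 4 (every listed pair touches it), so no matching can be larger.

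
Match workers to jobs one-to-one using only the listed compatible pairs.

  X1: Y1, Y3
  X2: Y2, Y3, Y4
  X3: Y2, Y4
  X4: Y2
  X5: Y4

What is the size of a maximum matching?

Unit-capacity flow: source→left, listed edges, right→sink; max matching = max flow.
Augmenting path X1→Y1 (+1); matched 1.
Augmenting path X2→Y2 (+1); matched 2.
Augmenting path X3→Y4 (+1); matched 3.
Augmenting path X4→Y2→X2→Y3 (+1); matched 4.
No augmenting path remains; maximum matching = 4.
König certificate: {X1, X2, Y2, Y4} is a vertex cover of size 4 (every listed pair touches it), so no matching can be larger.

4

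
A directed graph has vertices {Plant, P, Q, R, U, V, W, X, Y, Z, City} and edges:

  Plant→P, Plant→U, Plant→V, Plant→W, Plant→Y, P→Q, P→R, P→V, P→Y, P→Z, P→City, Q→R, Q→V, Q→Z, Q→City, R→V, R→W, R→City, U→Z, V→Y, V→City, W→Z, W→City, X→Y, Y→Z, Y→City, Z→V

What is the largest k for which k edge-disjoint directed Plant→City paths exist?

4

Assign every edge capacity 1; by Menger, the answer equals the max flow.
Path Plant→P→City (+1); total 1.
Path Plant→V→City (+1); total 2.
Path Plant→W→City (+1); total 3.
Path Plant→Y→City (+1); total 4.
No residual Plant→City path; max flow = 4.
Certifying cut of size 4: {Plant→P, Plant→W, V→City, Y→City}.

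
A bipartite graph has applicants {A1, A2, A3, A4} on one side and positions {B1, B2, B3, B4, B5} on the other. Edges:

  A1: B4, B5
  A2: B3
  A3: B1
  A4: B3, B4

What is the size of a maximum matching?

4

Unit-capacity flow: source→left, listed edges, right→sink; max matching = max flow.
Augmenting path A1→B4 (+1); matched 1.
Augmenting path A2→B3 (+1); matched 2.
Augmenting path A3→B1 (+1); matched 3.
Augmenting path A4→B4→A1→B5 (+1); matched 4.
No augmenting path remains; maximum matching = 4.
König certificate: {A1, A2, A3, A4} is a vertex cover of size 4 (every listed pair touches it), so no matching can be larger.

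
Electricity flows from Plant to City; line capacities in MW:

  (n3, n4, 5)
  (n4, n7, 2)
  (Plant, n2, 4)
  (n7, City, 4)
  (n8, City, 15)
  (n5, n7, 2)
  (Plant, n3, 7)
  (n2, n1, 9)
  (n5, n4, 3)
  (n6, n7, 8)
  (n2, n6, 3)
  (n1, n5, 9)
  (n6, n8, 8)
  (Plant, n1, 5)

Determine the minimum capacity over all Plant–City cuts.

7

Augment Plant→n1→n5→n7→City: bottleneck 2, flow now 2.
Augment Plant→n2→n6→n7→City: bottleneck 2, flow now 4.
Augment Plant→n2→n6→n8→City: bottleneck 1, flow now 5.
Augment Plant→n3→n4→n7→n6→n8→City: bottleneck 2, flow now 7. (uses reverse residual edge)
No augmenting path remains; maximum flow = 7.
By max-flow min-cut, the minimum cut capacity equals the max flow.
In the residual graph, reachable from Plant: {Plant, n1, n2, n3, n4, n5}.
Min-cut edges: n2→n6 (3), n4→n7 (2), n5→n7 (2); capacity 3 + 2 + 2 = 7.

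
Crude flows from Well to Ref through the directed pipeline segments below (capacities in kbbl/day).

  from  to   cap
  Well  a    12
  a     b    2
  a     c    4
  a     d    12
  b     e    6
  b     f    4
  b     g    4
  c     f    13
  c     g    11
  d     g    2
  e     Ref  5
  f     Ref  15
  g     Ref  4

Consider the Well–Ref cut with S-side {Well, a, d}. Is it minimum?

Given cut capacity: 2 + 4 + 2 = 8.
Augment Well→a→b→e→Ref: bottleneck 2, flow now 2.
Augment Well→a→c→f→Ref: bottleneck 4, flow now 6.
Augment Well→a→d→g→Ref: bottleneck 2, flow now 8.
No augmenting path remains; maximum flow = 8.
Cut capacity 8 equals the max flow, so it is a minimum cut.

Yes — it is a minimum cut (capacity 8).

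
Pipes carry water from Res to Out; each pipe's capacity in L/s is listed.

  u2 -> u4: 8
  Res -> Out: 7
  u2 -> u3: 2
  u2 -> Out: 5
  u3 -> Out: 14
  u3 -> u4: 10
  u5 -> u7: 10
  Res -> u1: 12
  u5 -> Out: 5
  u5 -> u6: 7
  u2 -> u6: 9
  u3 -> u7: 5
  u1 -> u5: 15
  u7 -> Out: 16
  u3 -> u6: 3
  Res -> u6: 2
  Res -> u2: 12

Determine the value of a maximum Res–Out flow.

Augment Res→Out: bottleneck 7, flow now 7.
Augment Res→u2→Out: bottleneck 5, flow now 12.
Augment Res→u1→u5→Out: bottleneck 5, flow now 17.
Augment Res→u2→u3→Out: bottleneck 2, flow now 19.
Augment Res→u1→u5→u7→Out: bottleneck 7, flow now 26.
No augmenting path remains; maximum flow = 26.
In the residual graph, reachable from Res: {Res, u2, u4, u6}.
Min-cut edges: Res→u1 (12), Res→Out (7), u2→u3 (2), u2→Out (5); capacity 12 + 7 + 2 + 5 = 26.
This cut is saturated, so no flow can exceed 26.

26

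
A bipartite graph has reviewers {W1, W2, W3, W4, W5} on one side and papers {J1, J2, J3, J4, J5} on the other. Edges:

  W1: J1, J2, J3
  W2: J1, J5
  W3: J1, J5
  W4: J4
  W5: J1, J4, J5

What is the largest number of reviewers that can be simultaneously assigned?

Unit-capacity flow: source→left, listed edges, right→sink; max matching = max flow.
Augmenting path W1→J1 (+1); matched 1.
Augmenting path W2→J5 (+1); matched 2.
Augmenting path W4→J4 (+1); matched 3.
Augmenting path W3→J1→W1→J2 (+1); matched 4.
No augmenting path remains; maximum matching = 4.
König certificate: {W1, J1, J4, J5} is a vertex cover of size 4 (every listed pair touches it), so no matching can be larger.

4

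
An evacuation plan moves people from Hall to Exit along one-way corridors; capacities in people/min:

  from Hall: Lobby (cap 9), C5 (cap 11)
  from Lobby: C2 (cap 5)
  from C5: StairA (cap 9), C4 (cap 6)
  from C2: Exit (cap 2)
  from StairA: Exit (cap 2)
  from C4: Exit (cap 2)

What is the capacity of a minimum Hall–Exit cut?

Augment Hall→Lobby→C2→Exit: bottleneck 2, flow now 2.
Augment Hall→C5→StairA→Exit: bottleneck 2, flow now 4.
Augment Hall→C5→C4→Exit: bottleneck 2, flow now 6.
No augmenting path remains; maximum flow = 6.
By max-flow min-cut, the minimum cut capacity equals the max flow.
In the residual graph, reachable from Hall: {Hall, Lobby, C5, C2, StairA, C4}.
Min-cut edges: C2→Exit (2), StairA→Exit (2), C4→Exit (2); capacity 2 + 2 + 2 = 6.

6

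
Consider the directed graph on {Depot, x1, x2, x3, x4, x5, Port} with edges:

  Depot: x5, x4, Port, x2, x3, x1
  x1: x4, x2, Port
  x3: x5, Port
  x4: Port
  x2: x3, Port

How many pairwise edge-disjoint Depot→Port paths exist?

5

Assign every edge capacity 1; by Menger, the answer equals the max flow.
Path Depot→Port (+1); total 1.
Path Depot→x1→Port (+1); total 2.
Path Depot→x2→Port (+1); total 3.
Path Depot→x3→Port (+1); total 4.
Path Depot→x4→Port (+1); total 5.
No residual Depot→Port path; max flow = 5.
Certifying cut of size 5: {Depot→Port, Depot→x1, Depot→x2, Depot→x3, Depot→x4}.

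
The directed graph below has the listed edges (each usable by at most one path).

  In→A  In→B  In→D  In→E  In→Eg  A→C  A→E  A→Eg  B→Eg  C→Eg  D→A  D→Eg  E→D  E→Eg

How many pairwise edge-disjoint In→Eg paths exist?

5

Assign every edge capacity 1; by Menger, the answer equals the max flow.
Path In→Eg (+1); total 1.
Path In→A→Eg (+1); total 2.
Path In→B→Eg (+1); total 3.
Path In→D→Eg (+1); total 4.
Path In→E→Eg (+1); total 5.
No residual In→Eg path; max flow = 5.
Certifying cut of size 5: {In→A, In→B, In→D, In→E, In→Eg}.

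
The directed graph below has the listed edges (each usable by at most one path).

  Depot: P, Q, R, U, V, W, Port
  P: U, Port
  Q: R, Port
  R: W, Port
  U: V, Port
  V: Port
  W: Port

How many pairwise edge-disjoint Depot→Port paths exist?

7

Assign every edge capacity 1; by Menger, the answer equals the max flow.
Path Depot→Port (+1); total 1.
Path Depot→P→Port (+1); total 2.
Path Depot→Q→Port (+1); total 3.
Path Depot→R→Port (+1); total 4.
Path Depot→U→Port (+1); total 5.
Path Depot→V→Port (+1); total 6.
Path Depot→W→Port (+1); total 7.
No residual Depot→Port path; max flow = 7.
Certifying cut of size 7: {Depot→P, Depot→Port, Depot→Q, Depot→R, Depot→U, Depot→V, Depot→W}.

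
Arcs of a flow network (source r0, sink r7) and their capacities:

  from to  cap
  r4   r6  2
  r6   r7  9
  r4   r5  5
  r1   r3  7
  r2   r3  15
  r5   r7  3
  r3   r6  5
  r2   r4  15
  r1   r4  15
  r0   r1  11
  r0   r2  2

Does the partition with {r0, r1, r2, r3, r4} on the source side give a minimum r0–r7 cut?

No — its capacity is 12, but the minimum cut has capacity 10.

Given cut capacity: 5 + 5 + 2 = 12.
Augment r0→r1→r3→r6→r7: bottleneck 5, flow now 5.
Augment r0→r1→r4→r5→r7: bottleneck 3, flow now 8.
Augment r0→r1→r4→r6→r7: bottleneck 2, flow now 10.
No augmenting path remains; maximum flow = 10.
In the residual graph, reachable from r0: {r0, r1, r2, r3, r4, r5}.
Min-cut edges: r3→r6 (5), r4→r6 (2), r5→r7 (3); capacity 5 + 2 + 3 = 10.
Cut capacity 12 exceeds the max flow 10, so it is not minimum.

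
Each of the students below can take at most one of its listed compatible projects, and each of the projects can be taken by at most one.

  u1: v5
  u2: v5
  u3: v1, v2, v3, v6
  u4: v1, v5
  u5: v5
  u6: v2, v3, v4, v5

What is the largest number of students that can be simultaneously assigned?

Unit-capacity flow: source→left, listed edges, right→sink; max matching = max flow.
Augmenting path u1→v5 (+1); matched 1.
Augmenting path u3→v1 (+1); matched 2.
Augmenting path u6→v2 (+1); matched 3.
Augmenting path u4→v1→u3→v3 (+1); matched 4.
No augmenting path remains; maximum matching = 4.
König certificate: {u3, u4, u6, v5} is a vertex cover of size 4 (every listed pair touches it), so no matching can be larger.

4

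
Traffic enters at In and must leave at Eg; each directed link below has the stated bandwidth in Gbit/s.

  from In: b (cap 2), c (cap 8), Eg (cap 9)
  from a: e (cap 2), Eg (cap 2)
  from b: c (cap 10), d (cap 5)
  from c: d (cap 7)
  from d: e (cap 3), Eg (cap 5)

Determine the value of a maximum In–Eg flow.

Augment In→Eg: bottleneck 9, flow now 9.
Augment In→b→d→Eg: bottleneck 2, flow now 11.
Augment In→c→d→Eg: bottleneck 3, flow now 14.
No augmenting path remains; maximum flow = 14.
In the residual graph, reachable from In: {In, b, c, d, e}.
Min-cut edges: In→Eg (9), d→Eg (5); capacity 9 + 5 = 14.
This cut is saturated, so no flow can exceed 14.

14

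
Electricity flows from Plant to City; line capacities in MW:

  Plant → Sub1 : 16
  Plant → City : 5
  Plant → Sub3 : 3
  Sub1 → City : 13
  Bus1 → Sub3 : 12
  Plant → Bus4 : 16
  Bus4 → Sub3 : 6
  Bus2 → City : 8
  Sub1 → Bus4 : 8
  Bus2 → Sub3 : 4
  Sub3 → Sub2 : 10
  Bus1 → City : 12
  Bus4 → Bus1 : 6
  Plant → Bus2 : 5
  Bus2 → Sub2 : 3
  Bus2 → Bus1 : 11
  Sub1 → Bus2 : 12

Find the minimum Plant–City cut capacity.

32

Augment Plant→City: bottleneck 5, flow now 5.
Augment Plant→Sub1→City: bottleneck 13, flow now 18.
Augment Plant→Bus2→City: bottleneck 5, flow now 23.
Augment Plant→Sub1→Bus2→City: bottleneck 3, flow now 26.
Augment Plant→Bus4→Bus1→City: bottleneck 6, flow now 32.
No augmenting path remains; maximum flow = 32.
By max-flow min-cut, the minimum cut capacity equals the max flow.
In the residual graph, reachable from Plant: {Plant, Bus4, Sub3, Sub2}.
Min-cut edges: Plant→Sub1 (16), Plant→Bus2 (5), Plant→City (5), Bus4→Bus1 (6); capacity 16 + 5 + 5 + 6 = 32.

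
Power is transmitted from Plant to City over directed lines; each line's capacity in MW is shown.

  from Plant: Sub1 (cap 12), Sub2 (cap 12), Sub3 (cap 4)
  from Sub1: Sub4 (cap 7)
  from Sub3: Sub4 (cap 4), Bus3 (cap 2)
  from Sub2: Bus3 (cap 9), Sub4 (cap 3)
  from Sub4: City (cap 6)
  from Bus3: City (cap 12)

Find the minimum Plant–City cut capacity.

17

Augment Plant→Sub1→Sub4→City: bottleneck 6, flow now 6.
Augment Plant→Sub3→Bus3→City: bottleneck 2, flow now 8.
Augment Plant→Sub2→Bus3→City: bottleneck 9, flow now 17.
No augmenting path remains; maximum flow = 17.
By max-flow min-cut, the minimum cut capacity equals the max flow.
In the residual graph, reachable from Plant: {Plant, Sub1, Sub3, Sub2, Sub4}.
Min-cut edges: Sub3→Bus3 (2), Sub2→Bus3 (9), Sub4→City (6); capacity 2 + 9 + 6 = 17.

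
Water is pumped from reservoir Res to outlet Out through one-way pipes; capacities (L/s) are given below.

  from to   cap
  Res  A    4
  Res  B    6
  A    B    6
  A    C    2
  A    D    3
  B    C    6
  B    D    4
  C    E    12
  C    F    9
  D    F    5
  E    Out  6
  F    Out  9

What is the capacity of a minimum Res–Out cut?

Augment Res→A→C→E→Out: bottleneck 2, flow now 2.
Augment Res→A→D→F→Out: bottleneck 2, flow now 4.
Augment Res→B→C→E→Out: bottleneck 4, flow now 8.
Augment Res→B→C→F→Out: bottleneck 2, flow now 10.
No augmenting path remains; maximum flow = 10.
By max-flow min-cut, the minimum cut capacity equals the max flow.
In the residual graph, reachable from Res: {Res}.
Min-cut edges: Res→A (4), Res→B (6); capacity 4 + 6 = 10.

10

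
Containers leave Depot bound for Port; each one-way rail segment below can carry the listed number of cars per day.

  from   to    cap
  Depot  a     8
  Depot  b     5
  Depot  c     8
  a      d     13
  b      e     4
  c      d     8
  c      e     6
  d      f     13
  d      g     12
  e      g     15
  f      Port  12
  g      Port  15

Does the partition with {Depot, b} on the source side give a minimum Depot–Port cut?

Given cut capacity: 8 + 8 + 4 = 20.
Augment Depot→a→d→f→Port: bottleneck 8, flow now 8.
Augment Depot→b→e→g→Port: bottleneck 4, flow now 12.
Augment Depot→c→d→f→Port: bottleneck 4, flow now 16.
Augment Depot→c→d→g→Port: bottleneck 4, flow now 20.
No augmenting path remains; maximum flow = 20.
Cut capacity 20 equals the max flow, so it is a minimum cut.

Yes — it is a minimum cut (capacity 20).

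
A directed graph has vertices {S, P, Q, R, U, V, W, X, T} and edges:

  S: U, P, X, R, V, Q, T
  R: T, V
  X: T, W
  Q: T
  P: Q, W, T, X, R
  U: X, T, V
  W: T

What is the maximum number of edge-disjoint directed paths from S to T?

6

Assign every edge capacity 1; by Menger, the answer equals the max flow.
Path S→T (+1); total 1.
Path S→P→T (+1); total 2.
Path S→Q→T (+1); total 3.
Path S→R→T (+1); total 4.
Path S→U→T (+1); total 5.
Path S→X→T (+1); total 6.
No residual S→T path; max flow = 6.
Certifying cut of size 6: {S→P, S→Q, S→R, S→T, S→U, S→X}.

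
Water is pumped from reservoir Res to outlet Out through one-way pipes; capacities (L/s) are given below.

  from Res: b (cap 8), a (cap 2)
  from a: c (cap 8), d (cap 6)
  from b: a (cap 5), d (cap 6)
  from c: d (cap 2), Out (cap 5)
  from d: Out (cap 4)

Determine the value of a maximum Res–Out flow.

9

Augment Res→a→c→Out: bottleneck 2, flow now 2.
Augment Res→b→d→Out: bottleneck 4, flow now 6.
Augment Res→b→a→c→Out: bottleneck 3, flow now 9.
No augmenting path remains; maximum flow = 9.
In the residual graph, reachable from Res: {Res, a, b, c, d}.
Min-cut edges: c→Out (5), d→Out (4); capacity 5 + 4 = 9.
This cut is saturated, so no flow can exceed 9.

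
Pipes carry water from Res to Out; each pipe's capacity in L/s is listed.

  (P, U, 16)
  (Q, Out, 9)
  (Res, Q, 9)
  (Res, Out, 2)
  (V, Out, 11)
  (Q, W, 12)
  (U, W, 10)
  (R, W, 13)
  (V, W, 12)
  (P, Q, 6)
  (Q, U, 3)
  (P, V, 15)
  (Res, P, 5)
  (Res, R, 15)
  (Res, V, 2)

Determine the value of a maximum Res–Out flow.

Augment Res→Out: bottleneck 2, flow now 2.
Augment Res→Q→Out: bottleneck 9, flow now 11.
Augment Res→V→Out: bottleneck 2, flow now 13.
Augment Res→P→V→Out: bottleneck 5, flow now 18.
No augmenting path remains; maximum flow = 18.
In the residual graph, reachable from Res: {Res, R, W}.
Min-cut edges: Res→P (5), Res→Q (9), Res→V (2), Res→Out (2); capacity 5 + 9 + 2 + 2 = 18.
This cut is saturated, so no flow can exceed 18.

18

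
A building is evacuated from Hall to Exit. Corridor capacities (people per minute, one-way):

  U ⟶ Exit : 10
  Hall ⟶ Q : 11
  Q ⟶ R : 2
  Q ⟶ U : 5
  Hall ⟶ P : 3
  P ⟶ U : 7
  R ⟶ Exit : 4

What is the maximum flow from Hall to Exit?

Augment Hall→P→U→Exit: bottleneck 3, flow now 3.
Augment Hall→Q→R→Exit: bottleneck 2, flow now 5.
Augment Hall→Q→U→Exit: bottleneck 5, flow now 10.
No augmenting path remains; maximum flow = 10.
In the residual graph, reachable from Hall: {Hall, Q}.
Min-cut edges: Hall→P (3), Q→R (2), Q→U (5); capacity 3 + 2 + 5 = 10.
This cut is saturated, so no flow can exceed 10.

10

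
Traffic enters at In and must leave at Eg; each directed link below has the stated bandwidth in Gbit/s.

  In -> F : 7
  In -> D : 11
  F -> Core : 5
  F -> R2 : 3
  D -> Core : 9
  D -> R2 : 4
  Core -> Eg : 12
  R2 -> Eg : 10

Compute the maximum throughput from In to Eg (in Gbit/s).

Augment In→F→Core→Eg: bottleneck 5, flow now 5.
Augment In→F→R2→Eg: bottleneck 2, flow now 7.
Augment In→D→Core→Eg: bottleneck 7, flow now 14.
Augment In→D→R2→Eg: bottleneck 4, flow now 18.
No augmenting path remains; maximum flow = 18.
In the residual graph, reachable from In: {In}.
Min-cut edges: In→F (7), In→D (11); capacity 7 + 11 = 18.
This cut is saturated, so no flow can exceed 18.

18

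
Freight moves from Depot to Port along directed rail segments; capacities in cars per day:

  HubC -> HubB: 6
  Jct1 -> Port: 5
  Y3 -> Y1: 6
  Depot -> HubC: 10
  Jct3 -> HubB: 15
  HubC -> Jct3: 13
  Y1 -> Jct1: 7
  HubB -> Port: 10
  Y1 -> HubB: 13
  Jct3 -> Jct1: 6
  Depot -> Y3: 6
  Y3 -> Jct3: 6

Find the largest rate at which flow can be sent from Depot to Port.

Augment Depot→HubC→HubB→Port: bottleneck 6, flow now 6.
Augment Depot→Y3→Jct3→Jct1→Port: bottleneck 5, flow now 11.
Augment Depot→Y3→Jct3→HubB→Port: bottleneck 1, flow now 12.
Augment Depot→HubC→Jct3→HubB→Port: bottleneck 3, flow now 15.
No augmenting path remains; maximum flow = 15.
In the residual graph, reachable from Depot: {Depot, Y3, HubC, Jct3, Y1, Jct1, HubB}.
Min-cut edges: Jct1→Port (5), HubB→Port (10); capacity 5 + 10 = 15.
This cut is saturated, so no flow can exceed 15.

15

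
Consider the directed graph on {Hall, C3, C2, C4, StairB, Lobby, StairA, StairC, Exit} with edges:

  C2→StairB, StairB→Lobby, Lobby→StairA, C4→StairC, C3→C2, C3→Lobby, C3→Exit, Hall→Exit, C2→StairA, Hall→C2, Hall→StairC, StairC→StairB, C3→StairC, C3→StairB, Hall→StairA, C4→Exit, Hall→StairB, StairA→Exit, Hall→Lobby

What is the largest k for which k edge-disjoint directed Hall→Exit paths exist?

Assign every edge capacity 1; by Menger, the answer equals the max flow.
Path Hall→Exit (+1); total 1.
Path Hall→StairA→Exit (+1); total 2.
No residual Hall→Exit path; max flow = 2.
Certifying cut of size 2: {Hall→Exit, StairA→Exit}.

2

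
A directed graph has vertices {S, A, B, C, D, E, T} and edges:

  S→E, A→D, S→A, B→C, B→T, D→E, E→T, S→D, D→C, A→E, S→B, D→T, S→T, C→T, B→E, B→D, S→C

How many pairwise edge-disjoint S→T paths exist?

5

Assign every edge capacity 1; by Menger, the answer equals the max flow.
Path S→T (+1); total 1.
Path S→B→T (+1); total 2.
Path S→C→T (+1); total 3.
Path S→D→T (+1); total 4.
Path S→E→T (+1); total 5.
No residual S→T path; max flow = 5.
Certifying cut of size 5: {C→T, D→T, E→T, S→B, S→T}.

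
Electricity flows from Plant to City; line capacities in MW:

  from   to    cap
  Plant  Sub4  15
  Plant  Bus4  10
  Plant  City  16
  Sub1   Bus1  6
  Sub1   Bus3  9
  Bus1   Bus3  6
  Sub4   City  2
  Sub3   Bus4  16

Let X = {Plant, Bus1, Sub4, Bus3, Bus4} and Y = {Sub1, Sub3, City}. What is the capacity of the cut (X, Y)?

18

Edges leaving {Plant, Bus1, Sub4, Bus3, Bus4}: Plant→City (16), Sub4→City (2).
Cut capacity = 16 + 2 = 18.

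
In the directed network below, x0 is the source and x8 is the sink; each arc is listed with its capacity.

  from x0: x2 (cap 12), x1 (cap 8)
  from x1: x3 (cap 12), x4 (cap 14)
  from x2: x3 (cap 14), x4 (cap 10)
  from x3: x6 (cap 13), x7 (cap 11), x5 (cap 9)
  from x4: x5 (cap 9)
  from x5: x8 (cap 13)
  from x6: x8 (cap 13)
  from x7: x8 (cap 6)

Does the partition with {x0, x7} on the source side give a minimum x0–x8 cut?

No — its capacity is 26, but the minimum cut has capacity 20.

Given cut capacity: 8 + 12 + 6 = 26.
Augment x0→x1→x3→x5→x8: bottleneck 8, flow now 8.
Augment x0→x2→x3→x5→x8: bottleneck 1, flow now 9.
Augment x0→x2→x3→x6→x8: bottleneck 11, flow now 20.
No augmenting path remains; maximum flow = 20.
In the residual graph, reachable from x0: {x0}.
Min-cut edges: x0→x1 (8), x0→x2 (12); capacity 8 + 12 = 20.
Cut capacity 26 exceeds the max flow 20, so it is not minimum.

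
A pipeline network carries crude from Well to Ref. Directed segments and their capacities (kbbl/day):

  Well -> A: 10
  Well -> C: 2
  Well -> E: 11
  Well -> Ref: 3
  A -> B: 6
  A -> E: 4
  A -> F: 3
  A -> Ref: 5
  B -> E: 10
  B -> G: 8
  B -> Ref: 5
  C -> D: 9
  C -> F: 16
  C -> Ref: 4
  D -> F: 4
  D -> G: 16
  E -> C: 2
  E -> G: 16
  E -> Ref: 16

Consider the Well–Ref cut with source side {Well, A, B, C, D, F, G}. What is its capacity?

Edges leaving {Well, A, B, C, D, F, G}: Well→E (11), Well→Ref (3), A→E (4), A→Ref (5), B→E (10), B→Ref (5), C→Ref (4).
Cut capacity = 11 + 3 + 4 + 5 + 10 + 5 + 4 = 42.

42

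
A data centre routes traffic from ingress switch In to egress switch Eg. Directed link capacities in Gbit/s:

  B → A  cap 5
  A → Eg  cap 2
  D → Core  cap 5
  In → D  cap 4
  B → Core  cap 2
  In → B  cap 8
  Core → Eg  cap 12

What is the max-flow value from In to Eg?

8

Augment In→B→Core→Eg: bottleneck 2, flow now 2.
Augment In→B→A→Eg: bottleneck 2, flow now 4.
Augment In→D→Core→Eg: bottleneck 4, flow now 8.
No augmenting path remains; maximum flow = 8.
In the residual graph, reachable from In: {In, B, A}.
Min-cut edges: In→D (4), B→Core (2), A→Eg (2); capacity 4 + 2 + 2 = 8.
This cut is saturated, so no flow can exceed 8.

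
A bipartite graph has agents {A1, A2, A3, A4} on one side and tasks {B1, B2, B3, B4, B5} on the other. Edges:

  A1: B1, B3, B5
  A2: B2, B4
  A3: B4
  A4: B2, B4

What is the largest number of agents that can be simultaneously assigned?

Unit-capacity flow: source→left, listed edges, right→sink; max matching = max flow.
Augmenting path A1→B1 (+1); matched 1.
Augmenting path A2→B2 (+1); matched 2.
Augmenting path A3→B4 (+1); matched 3.
No augmenting path remains; maximum matching = 3.
König certificate: {A1, B2, B4} is a vertex cover of size 3 (every listed pair touches it), so no matching can be larger.

3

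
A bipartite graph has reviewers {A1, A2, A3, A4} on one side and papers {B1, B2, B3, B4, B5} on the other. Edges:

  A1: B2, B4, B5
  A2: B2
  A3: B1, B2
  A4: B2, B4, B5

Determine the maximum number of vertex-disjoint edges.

Unit-capacity flow: source→left, listed edges, right→sink; max matching = max flow.
Augmenting path A1→B2 (+1); matched 1.
Augmenting path A3→B1 (+1); matched 2.
Augmenting path A4→B4 (+1); matched 3.
Augmenting path A2→B2→A1→B5 (+1); matched 4.
No augmenting path remains; maximum matching = 4.
König certificate: {A1, A2, A3, A4} is a vertex cover of size 4 (every listed pair touches it), so no matching can be larger.

4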